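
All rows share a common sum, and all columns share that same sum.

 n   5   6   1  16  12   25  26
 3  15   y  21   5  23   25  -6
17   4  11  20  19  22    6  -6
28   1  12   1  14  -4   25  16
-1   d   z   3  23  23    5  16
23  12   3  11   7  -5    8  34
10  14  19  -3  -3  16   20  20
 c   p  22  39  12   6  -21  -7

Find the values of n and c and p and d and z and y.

Rows 3 and 4 both sum to 93, so that's the common total.
The known cells in row 2 total 86, leaving 93 − 86 = 7 for the blank.
The known cells in row 1 total 91, leaving 93 − 91 = 2 for the blank.
The known cells in column 1 total 82, leaving 93 − 82 = 11 for the blank.
The known cells in row 8 total 62, leaving 93 − 62 = 31 for the blank.
The known cells in column 3 total 80, leaving 93 − 80 = 13 for the blank.
The known cells in row 5 total 82, leaving 93 − 82 = 11 for the blank.

n = 2, c = 11, p = 31, d = 11, z = 13, y = 7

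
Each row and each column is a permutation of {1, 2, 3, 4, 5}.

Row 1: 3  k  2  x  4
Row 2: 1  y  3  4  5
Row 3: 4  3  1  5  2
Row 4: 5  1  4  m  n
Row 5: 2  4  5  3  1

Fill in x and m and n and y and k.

x = 1, m = 2, n = 3, y = 2, k = 5

Cell (4,5): column 5 already has {1, 2, 4, 5} → 3.
At (row 2, col 2): row 2 already has {1, 3, 4, 5}, so the value is 2.
At (row 1, col 2): column 2 already has {1, 2, 3, 4}, so the value is 5.
For row 1, column 4: row 1 already has {2, 3, 4, 5}; that leaves 1.
At (row 4, col 4): row 4 already has {1, 3, 4, 5}, so the value is 2.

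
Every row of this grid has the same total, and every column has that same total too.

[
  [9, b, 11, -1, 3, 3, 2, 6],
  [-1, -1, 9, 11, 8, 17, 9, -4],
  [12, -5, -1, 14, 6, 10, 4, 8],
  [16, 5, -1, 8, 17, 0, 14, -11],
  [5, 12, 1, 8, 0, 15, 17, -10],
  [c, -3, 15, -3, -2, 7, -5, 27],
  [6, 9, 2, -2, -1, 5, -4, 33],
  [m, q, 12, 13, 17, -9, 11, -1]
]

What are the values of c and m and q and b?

c = 12, m = -11, q = 16, b = 15

Rows 2 and 3 both sum to 48, so that's the common total.
The known cells in row 1 total 33, leaving 48 − 33 = 15 for the blank.
The known cells in row 6 total 36, leaving 48 − 36 = 12 for the blank.
The known cells in column 1 total 59, leaving 48 − 59 = -11 for the blank.
The known cells in row 8 total 32, leaving 48 − 32 = 16 for the blank.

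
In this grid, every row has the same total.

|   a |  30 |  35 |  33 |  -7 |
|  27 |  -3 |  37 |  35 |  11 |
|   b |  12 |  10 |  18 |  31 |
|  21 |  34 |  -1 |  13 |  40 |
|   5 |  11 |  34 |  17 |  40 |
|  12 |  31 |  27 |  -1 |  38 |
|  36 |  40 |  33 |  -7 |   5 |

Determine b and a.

Row 6 sums to 107 and so does row 7; that's the common total.
In row 3 the known cells total 71, leaving 107 − 71 = 36.
In row 1 the known cells total 91, leaving 107 − 91 = 16.

b = 36, a = 16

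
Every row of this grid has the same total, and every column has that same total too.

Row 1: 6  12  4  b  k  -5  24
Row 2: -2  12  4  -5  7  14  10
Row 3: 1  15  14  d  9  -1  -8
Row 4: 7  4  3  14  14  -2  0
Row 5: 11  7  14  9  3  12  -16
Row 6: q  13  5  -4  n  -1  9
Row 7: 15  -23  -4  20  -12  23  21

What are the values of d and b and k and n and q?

Rows 2 and 4 both sum to 40, so that's the common total.
The known cells in row 3 total 30, leaving 40 − 30 = 10 for the blank.
The known cells in column 4 total 44, leaving 40 − 44 = -4 for the blank.
The known cells in row 1 total 37, leaving 40 − 37 = 3 for the blank.
The known cells in column 5 total 24, leaving 40 − 24 = 16 for the blank.
The known cells in row 6 total 38, leaving 40 − 38 = 2 for the blank.

d = 10, b = -4, k = 3, n = 16, q = 2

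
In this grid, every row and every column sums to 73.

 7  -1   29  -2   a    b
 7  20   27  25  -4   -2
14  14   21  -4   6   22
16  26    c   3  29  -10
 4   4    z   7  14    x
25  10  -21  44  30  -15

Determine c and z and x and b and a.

The known cells in column 5 total 75, leaving 73 − 75 = -2 for the blank.
The known cells in row 1 total 31, leaving 73 − 31 = 42 for the blank.
The known cells in column 6 total 37, leaving 73 − 37 = 36 for the blank.
The known cells in row 5 total 65, leaving 73 − 65 = 8 for the blank.
The known cells in row 4 total 64, leaving 73 − 64 = 9 for the blank.

c = 9, z = 8, x = 36, b = 42, a = -2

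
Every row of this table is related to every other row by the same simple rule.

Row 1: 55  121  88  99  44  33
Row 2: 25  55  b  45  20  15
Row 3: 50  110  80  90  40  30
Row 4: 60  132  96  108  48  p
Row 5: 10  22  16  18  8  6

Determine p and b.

p = 36, b = 40

Each row is a constant multiple of every other row — this is a multiplication table with the headers hidden.
Row 4 is 60/55 = 12/11 times row 1, so its entry in column 6 is 33 × 12/11 = 36.
Row 2 is 25/55 = 5/11 times row 1, so its entry in column 3 is 88 × 5/11 = 40.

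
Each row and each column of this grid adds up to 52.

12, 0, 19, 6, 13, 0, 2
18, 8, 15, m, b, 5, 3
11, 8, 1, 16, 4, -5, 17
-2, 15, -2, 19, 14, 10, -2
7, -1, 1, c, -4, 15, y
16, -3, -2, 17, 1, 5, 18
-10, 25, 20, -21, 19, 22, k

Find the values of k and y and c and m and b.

Column 5 has 13 + 4 + 14 − 4 + 1 + 19 = 47; the blank must be 52 − 47 = 5.
Row 7 has -10 + 25 + 20 − 21 + 19 + 22 = 55; the blank must be 52 − 55 = -3.
Column 7 has 2 + 3 + 17 − 2 + 18 − 3 = 35; the blank must be 52 − 35 = 17.
Row 5 has 7 − 1 + 1 − 4 + 15 + 17 = 35; the blank must be 52 − 35 = 17.
Row 2 has 18 + 8 + 15 + 5 + 5 + 3 = 54; the blank must be 52 − 54 = -2.

k = -3, y = 17, c = 17, m = -2, b = 5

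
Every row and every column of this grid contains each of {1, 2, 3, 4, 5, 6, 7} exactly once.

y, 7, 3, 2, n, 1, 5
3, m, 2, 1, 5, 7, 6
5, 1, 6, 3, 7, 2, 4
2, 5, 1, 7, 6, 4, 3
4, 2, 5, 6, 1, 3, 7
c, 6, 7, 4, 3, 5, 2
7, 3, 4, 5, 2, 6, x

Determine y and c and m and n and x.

At (row 1, col 5): column 5 already has {1, 2, 3, 5, 6, 7}, so the value is 4.
At (row 1, col 1): row 1 already has {1, 2, 3, 4, 5, 7}, so the value is 6.
Cell (2,2): row 2 already has {1, 2, 3, 5, 6, 7} → 4.
At (row 6, col 1): row 6 already has {2, 3, 4, 5, 6, 7}, so the value is 1.
For row 7, column 7: row 7 already has {2, 3, 4, 5, 6, 7}; that leaves 1.

y = 6, c = 1, m = 4, n = 4, x = 1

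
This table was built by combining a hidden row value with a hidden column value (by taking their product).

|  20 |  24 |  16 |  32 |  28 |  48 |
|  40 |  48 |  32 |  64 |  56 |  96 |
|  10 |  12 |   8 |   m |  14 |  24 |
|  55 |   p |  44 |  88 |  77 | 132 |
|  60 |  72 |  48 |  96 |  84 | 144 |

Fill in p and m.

p = 66, m = 16

Each row is a constant multiple of every other row — this is a multiplication table with the headers hidden.
Row 4 is 44/16 = 11/4 times row 1, so its entry in column 2 is 24 × 11/4 = 66.
Row 3 is 8/16 = 1/2 times row 1, so its entry in column 4 is 32 × 1/2 = 16.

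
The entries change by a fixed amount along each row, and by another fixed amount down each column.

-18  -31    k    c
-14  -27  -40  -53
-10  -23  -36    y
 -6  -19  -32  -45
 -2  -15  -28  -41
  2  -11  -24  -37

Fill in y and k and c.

y = -49, k = -44, c = -57

Along each row the entries change by -13 per step; down each column they change by 4.
Row 3: from -10 at column 1, stepping by -13 to column 4 gives -49.
Row 1: from -18 at column 1, stepping by -13 to column 3 gives -44.
Row 1: from -18 at column 1, stepping by -13 to column 4 gives -57.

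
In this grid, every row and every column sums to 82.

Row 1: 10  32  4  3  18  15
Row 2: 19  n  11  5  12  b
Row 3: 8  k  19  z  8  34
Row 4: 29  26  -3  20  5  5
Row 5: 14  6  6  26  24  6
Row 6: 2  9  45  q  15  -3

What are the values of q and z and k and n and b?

q = 14, z = 14, k = -1, n = 10, b = 25

Column 6: 15 + 34 + 5 + 6 − 3 = 57, so its missing entry is 82 − 57 = 25.
Row 2: 19 + 11 + 5 + 12 + 25 = 72, so its missing entry is 82 − 72 = 10.
Column 2: 32 + 10 + 26 + 6 + 9 = 83, so its missing entry is 82 − 83 = -1.
Row 3: 8 − 1 + 19 + 8 + 34 = 68, so its missing entry is 82 − 68 = 14.
Row 6: 2 + 9 + 45 + 15 − 3 = 68, so its missing entry is 82 − 68 = 14.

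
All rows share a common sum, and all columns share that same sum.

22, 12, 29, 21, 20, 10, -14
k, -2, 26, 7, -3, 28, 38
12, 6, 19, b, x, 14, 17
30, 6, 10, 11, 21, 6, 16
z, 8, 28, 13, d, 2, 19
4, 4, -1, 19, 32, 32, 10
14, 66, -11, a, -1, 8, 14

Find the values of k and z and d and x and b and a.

Rows 1 and 4 both sum to 100, so that's the common total.
Row 2: -2 + 26 + 7 − 3 + 28 + 38 = 94, so its missing entry is 100 − 94 = 6.
Column 1: 22 + 6 + 12 + 30 + 4 + 14 = 88, so its missing entry is 100 − 88 = 12.
Row 5: 12 + 8 + 28 + 13 + 2 + 19 = 82, so its missing entry is 100 − 82 = 18.
Column 5: 20 − 3 + 21 + 18 + 32 − 1 = 87, so its missing entry is 100 − 87 = 13.
Row 3: 12 + 6 + 19 + 13 + 14 + 17 = 81, so its missing entry is 100 − 81 = 19.
Row 7: 14 + 66 − 11 − 1 + 8 + 14 = 90, so its missing entry is 100 − 90 = 10.

k = 6, z = 12, d = 18, x = 13, b = 19, a = 10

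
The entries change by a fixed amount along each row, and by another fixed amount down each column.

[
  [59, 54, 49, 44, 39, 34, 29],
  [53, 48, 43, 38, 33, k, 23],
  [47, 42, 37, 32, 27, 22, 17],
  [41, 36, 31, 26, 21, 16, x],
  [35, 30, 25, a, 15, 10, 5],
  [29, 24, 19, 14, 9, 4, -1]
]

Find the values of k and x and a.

k = 28, x = 11, a = 20

Along each row the entries change by -5 per step; down each column they change by -6.
Row 2: from 53 at column 1, stepping by -5 to column 6 gives 28.
Row 4: from 41 at column 1, stepping by -5 to column 7 gives 11.
Row 5: from 35 at column 1, stepping by -5 to column 4 gives 20.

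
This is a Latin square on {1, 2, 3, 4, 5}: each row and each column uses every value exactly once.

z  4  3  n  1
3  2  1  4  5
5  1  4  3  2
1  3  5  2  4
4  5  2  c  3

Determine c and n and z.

Cell (1,1): column 1 already has {1, 3, 4, 5} → 2.
Cell (1,4): row 1 already has {1, 2, 3, 4} → 5.
Cell (5,4): row 5 already has {2, 3, 4, 5} → 1.

c = 1, n = 5, z = 2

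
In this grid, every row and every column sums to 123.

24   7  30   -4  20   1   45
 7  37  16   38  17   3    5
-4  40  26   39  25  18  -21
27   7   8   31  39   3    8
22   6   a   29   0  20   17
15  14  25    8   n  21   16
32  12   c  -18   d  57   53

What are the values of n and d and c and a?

Row 6: 15 + 14 + 25 + 8 + 21 + 16 = 99, so its missing entry is 123 − 99 = 24.
Column 5: 20 + 17 + 25 + 39 + 0 + 24 = 125, so its missing entry is 123 − 125 = -2.
Row 7: 32 + 12 − 18 − 2 + 57 + 53 = 134, so its missing entry is 123 − 134 = -11.
Row 5: 22 + 6 + 29 + 0 + 20 + 17 = 94, so its missing entry is 123 − 94 = 29.

n = 24, d = -2, c = -11, a = 29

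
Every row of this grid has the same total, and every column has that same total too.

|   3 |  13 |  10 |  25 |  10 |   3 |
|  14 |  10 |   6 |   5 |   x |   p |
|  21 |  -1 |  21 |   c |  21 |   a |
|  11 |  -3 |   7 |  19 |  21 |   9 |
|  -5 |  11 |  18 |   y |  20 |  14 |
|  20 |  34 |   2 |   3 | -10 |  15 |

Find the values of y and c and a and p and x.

y = 6, c = 6, a = -4, p = 27, x = 2

Rows 1 and 4 both sum to 64, so that's the common total.
Row 5: -5 + 11 + 18 + 20 + 14 = 58, so its missing entry is 64 − 58 = 6.
Column 5: 10 + 21 + 21 + 20 − 10 = 62, so its missing entry is 64 − 62 = 2.
Row 2: 14 + 10 + 6 + 5 + 2 = 37, so its missing entry is 64 − 37 = 27.
Column 4: 25 + 5 + 19 + 6 + 3 = 58, so its missing entry is 64 − 58 = 6.
Row 3: 21 − 1 + 21 + 6 + 21 = 68, so its missing entry is 64 − 68 = -4.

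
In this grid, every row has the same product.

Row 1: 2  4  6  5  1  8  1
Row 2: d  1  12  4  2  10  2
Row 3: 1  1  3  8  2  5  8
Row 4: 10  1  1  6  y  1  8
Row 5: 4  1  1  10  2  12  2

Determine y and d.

Rows 1 and 3 each multiply to 1920, so every row has product 1920.
Row 4: 10×1×1×6×1×8 = 480, so the missing entry is 1920 ÷ 480 = 4.
Row 2: 1×12×4×2×10×2 = 1920, so the missing entry is 1920 ÷ 1920 = 1.

y = 4, d = 1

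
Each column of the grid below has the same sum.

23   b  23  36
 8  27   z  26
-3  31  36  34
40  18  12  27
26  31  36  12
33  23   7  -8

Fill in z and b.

z = 13, b = -3

Column 1 sums to 127 and so does column 4; that's the common total.
In column 3 the known cells total 114, leaving 127 − 114 = 13.
In column 2 the known cells total 130, leaving 127 − 130 = -3.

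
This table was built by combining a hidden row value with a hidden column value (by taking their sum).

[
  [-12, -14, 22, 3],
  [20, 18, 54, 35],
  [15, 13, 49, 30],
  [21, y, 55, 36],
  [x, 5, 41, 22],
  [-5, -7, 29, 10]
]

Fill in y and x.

The difference between any two rows is the same in every column — this is an addition table with the headers hidden.
Row 4 minus row 1 is 36 − 3 = 33, so its entry in column 2 is -14 + 33 = 19.
Row 5 minus row 1 is 22 − 3 = 19, so its entry in column 1 is -12 + 19 = 7.

y = 19, x = 7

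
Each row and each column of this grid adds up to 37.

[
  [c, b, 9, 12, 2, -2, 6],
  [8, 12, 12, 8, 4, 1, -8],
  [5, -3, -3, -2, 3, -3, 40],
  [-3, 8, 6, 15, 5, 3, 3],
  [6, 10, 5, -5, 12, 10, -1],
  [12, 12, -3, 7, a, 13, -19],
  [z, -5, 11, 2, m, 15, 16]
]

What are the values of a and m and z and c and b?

Column 2 has 12 − 3 + 8 + 10 + 12 − 5 = 34; the blank must be 37 − 34 = 3.
Row 1 has 3 + 9 + 12 + 2 − 2 + 6 = 30; the blank must be 37 − 30 = 7.
Row 6 has 12 + 12 − 3 + 7 + 13 − 19 = 22; the blank must be 37 − 22 = 15.
Column 5 has 2 + 4 + 3 + 5 + 12 + 15 = 41; the blank must be 37 − 41 = -4.
Row 7 has -5 + 11 + 2 − 4 + 15 + 16 = 35; the blank must be 37 − 35 = 2.

a = 15, m = -4, z = 2, c = 7, b = 3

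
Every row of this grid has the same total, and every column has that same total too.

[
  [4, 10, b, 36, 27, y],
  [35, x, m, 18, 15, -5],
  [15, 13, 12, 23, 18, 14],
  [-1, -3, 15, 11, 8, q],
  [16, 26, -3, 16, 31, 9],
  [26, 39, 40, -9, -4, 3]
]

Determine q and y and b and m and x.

q = 65, y = 9, b = 9, m = 22, x = 10

Rows 3 and 5 both sum to 95, so that's the common total.
Column 2 has 10 + 13 − 3 + 26 + 39 = 85; the blank must be 95 − 85 = 10.
Row 2 has 35 + 10 + 18 + 15 − 5 = 73; the blank must be 95 − 73 = 22.
Column 3 has 22 + 12 + 15 − 3 + 40 = 86; the blank must be 95 − 86 = 9.
Row 1 has 4 + 10 + 9 + 36 + 27 = 86; the blank must be 95 − 86 = 9.
Row 4 has -1 − 3 + 15 + 11 + 8 = 30; the blank must be 95 − 30 = 65.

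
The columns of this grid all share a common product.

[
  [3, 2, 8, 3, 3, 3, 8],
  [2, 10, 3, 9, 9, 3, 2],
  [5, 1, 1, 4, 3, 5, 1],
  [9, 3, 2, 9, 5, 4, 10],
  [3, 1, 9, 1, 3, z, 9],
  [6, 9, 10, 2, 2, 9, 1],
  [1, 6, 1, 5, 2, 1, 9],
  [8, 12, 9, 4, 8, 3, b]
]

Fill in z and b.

Columns 1 and 2 each multiply to 38880, so every column has product 38880.
Column 6: 3×3×5×4×9×1×3 = 4860, so the missing entry is 38880 ÷ 4860 = 8.
Column 7: 8×2×1×10×9×1×9 = 12960, so the missing entry is 38880 ÷ 12960 = 3.

z = 8, b = 3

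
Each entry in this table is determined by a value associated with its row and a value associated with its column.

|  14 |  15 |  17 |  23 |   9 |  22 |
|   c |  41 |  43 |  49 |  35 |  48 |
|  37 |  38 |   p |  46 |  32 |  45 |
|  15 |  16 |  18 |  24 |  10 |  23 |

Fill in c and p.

c = 40, p = 40

The difference between any two rows is the same in every column — this is an addition table with the headers hidden.
Row 2 minus row 1 is 48 − 22 = 26, so its entry in column 1 is 14 + 26 = 40.
Row 3 minus row 1 is 45 − 22 = 23, so its entry in column 3 is 17 + 23 = 40.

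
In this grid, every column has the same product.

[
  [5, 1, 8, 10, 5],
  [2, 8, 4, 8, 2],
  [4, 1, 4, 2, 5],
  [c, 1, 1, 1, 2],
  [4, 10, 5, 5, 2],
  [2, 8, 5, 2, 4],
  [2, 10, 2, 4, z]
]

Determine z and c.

Columns 2 and 4 each multiply to 6400, so every column has product 6400.
Column 5: 5×2×5×2×2×4 = 800, so the missing entry is 6400 ÷ 800 = 8.
Column 1: 5×2×4×4×2×2 = 640, so the missing entry is 6400 ÷ 640 = 10.

z = 8, c = 10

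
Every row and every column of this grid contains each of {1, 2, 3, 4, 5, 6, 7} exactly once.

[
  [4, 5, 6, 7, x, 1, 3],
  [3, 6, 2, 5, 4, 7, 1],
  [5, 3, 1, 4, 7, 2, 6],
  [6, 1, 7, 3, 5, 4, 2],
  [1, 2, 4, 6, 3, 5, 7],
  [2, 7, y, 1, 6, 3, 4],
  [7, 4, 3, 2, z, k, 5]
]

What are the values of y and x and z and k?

Cell (1,5): row 1 already has {1, 3, 4, 5, 6, 7} → 2.
Cell (7,5): column 5 already has {2, 3, 4, 5, 6, 7} → 1.
At (row 7, col 6): row 7 already has {1, 2, 3, 4, 5, 7}, so the value is 6.
For row 6, column 3: row 6 already has {1, 2, 3, 4, 6, 7}; that leaves 5.

y = 5, x = 2, z = 1, k = 6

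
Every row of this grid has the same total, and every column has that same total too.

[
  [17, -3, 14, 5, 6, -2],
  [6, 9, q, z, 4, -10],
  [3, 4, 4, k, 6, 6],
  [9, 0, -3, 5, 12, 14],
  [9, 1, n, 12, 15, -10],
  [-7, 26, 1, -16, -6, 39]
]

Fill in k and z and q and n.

Rows 1 and 4 both sum to 37, so that's the common total.
The known cells in row 3 total 23, leaving 37 − 23 = 14 for the blank.
The known cells in column 4 total 20, leaving 37 − 20 = 17 for the blank.
The known cells in row 2 total 26, leaving 37 − 26 = 11 for the blank.
The known cells in row 5 total 27, leaving 37 − 27 = 10 for the blank.

k = 14, z = 17, q = 11, n = 10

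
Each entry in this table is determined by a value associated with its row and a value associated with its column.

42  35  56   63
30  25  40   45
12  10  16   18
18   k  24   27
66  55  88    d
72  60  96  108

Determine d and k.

d = 99, k = 15

Each row is a constant multiple of every other row — this is a multiplication table with the headers hidden.
Row 5 is 88/56 = 11/7 times row 1, so its entry in column 4 is 63 × 11/7 = 99.
Row 4 is 24/56 = 3/7 times row 1, so its entry in column 2 is 35 × 3/7 = 15.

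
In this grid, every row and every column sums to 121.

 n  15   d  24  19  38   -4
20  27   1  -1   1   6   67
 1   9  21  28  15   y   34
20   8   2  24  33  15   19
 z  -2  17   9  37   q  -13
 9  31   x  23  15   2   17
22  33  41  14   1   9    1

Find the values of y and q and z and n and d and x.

y = 13, q = 38, z = 35, n = 14, d = 15, x = 24

Row 3 has 1 + 9 + 21 + 28 + 15 + 34 = 108; the blank must be 121 − 108 = 13.
Column 6 has 38 + 6 + 13 + 15 + 2 + 9 = 83; the blank must be 121 − 83 = 38.
Row 5 has -2 + 17 + 9 + 37 + 38 − 13 = 86; the blank must be 121 − 86 = 35.
Column 1 has 20 + 1 + 20 + 35 + 9 + 22 = 107; the blank must be 121 − 107 = 14.
Row 1 has 14 + 15 + 24 + 19 + 38 − 4 = 106; the blank must be 121 − 106 = 15.
Row 6 has 9 + 31 + 23 + 15 + 2 + 17 = 97; the blank must be 121 − 97 = 24.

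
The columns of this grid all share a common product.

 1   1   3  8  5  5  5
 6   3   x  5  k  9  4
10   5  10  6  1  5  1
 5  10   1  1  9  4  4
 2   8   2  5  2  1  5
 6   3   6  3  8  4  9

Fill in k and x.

k = 5, x = 10

Columns 2 and 6 each multiply to 3600, so every column has product 3600.
Column 5: 5×1×9×2×8 = 720, so the missing entry is 3600 ÷ 720 = 5.
Column 3: 3×10×1×2×6 = 360, so the missing entry is 3600 ÷ 360 = 10.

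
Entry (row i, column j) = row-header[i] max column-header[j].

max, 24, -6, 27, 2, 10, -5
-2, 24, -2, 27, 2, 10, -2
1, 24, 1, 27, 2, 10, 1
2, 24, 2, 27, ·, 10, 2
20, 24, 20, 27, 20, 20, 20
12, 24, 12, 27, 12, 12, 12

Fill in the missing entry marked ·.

max(2, 2) = 2.

2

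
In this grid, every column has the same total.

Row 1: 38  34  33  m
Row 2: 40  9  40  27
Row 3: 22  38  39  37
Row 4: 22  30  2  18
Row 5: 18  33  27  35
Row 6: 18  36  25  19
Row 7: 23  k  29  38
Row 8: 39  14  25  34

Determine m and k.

Column 1 sums to 220 and so does column 3; that's the common total.
In column 4 the known cells total 208, leaving 220 − 208 = 12.
In column 2 the known cells total 194, leaving 220 − 194 = 26.

m = 12, k = 26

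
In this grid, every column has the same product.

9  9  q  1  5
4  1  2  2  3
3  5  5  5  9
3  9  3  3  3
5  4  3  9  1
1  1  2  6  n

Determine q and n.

q = 9, n = 4

Columns 1 and 4 each multiply to 1620, so every column has product 1620.
Column 3: 2×5×3×3×2 = 180, so the missing entry is 1620 ÷ 180 = 9.
Column 5: 5×3×9×3×1 = 405, so the missing entry is 1620 ÷ 405 = 4.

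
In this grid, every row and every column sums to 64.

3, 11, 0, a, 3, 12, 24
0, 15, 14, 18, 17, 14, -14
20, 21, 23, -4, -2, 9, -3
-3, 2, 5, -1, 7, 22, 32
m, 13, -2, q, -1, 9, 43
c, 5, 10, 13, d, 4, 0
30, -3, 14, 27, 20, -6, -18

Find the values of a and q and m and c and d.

Column 5 has 3 + 17 − 2 + 7 − 1 + 20 = 44; the blank must be 64 − 44 = 20.
Row 1 has 3 + 11 + 0 + 3 + 12 + 24 = 53; the blank must be 64 − 53 = 11.
Column 4 has 11 + 18 − 4 − 1 + 13 + 27 = 64; the blank must be 64 − 64 = 0.
Row 5 has 13 − 2 + 0 − 1 + 9 + 43 = 62; the blank must be 64 − 62 = 2.
Row 6 has 5 + 10 + 13 + 20 + 4 + 0 = 52; the blank must be 64 − 52 = 12.

a = 11, q = 0, m = 2, c = 12, d = 20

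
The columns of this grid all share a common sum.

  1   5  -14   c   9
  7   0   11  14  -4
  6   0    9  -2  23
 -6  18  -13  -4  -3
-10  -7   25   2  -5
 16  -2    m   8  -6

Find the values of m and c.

m = -4, c = -4

The complete columns each total 14.
Column 3 is missing 14 − 18 = -4 (since -14 + 11 + 9 − 13 + 25 = 18).
Column 4 is missing 14 − 18 = -4 (since 14 − 2 − 4 + 2 + 8 = 18).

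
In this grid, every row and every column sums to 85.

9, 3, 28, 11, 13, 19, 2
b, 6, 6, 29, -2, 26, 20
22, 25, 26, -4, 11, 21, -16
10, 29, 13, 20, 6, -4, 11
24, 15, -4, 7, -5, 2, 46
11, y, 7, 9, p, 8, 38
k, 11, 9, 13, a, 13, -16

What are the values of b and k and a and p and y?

b = 0, k = 9, a = 46, p = 16, y = -4

The known cells in column 2 total 89, leaving 85 − 89 = -4 for the blank.
The known cells in row 6 total 69, leaving 85 − 69 = 16 for the blank.
The known cells in column 5 total 39, leaving 85 − 39 = 46 for the blank.
The known cells in row 7 total 76, leaving 85 − 76 = 9 for the blank.
The known cells in row 2 total 85, leaving 85 − 85 = 0 for the blank.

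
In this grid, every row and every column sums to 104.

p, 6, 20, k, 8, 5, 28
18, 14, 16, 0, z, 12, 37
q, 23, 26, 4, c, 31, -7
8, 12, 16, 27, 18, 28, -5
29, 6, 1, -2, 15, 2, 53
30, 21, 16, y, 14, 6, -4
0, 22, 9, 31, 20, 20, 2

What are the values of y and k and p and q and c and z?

y = 21, k = 23, p = 14, q = 5, c = 22, z = 7

Row 2 has 18 + 14 + 16 + 0 + 12 + 37 = 97; the blank must be 104 − 97 = 7.
Column 5 has 8 + 7 + 18 + 15 + 14 + 20 = 82; the blank must be 104 − 82 = 22.
Row 3 has 23 + 26 + 4 + 22 + 31 − 7 = 99; the blank must be 104 − 99 = 5.
Column 1 has 18 + 5 + 8 + 29 + 30 + 0 = 90; the blank must be 104 − 90 = 14.
Row 1 has 14 + 6 + 20 + 8 + 5 + 28 = 81; the blank must be 104 − 81 = 23.
Row 6 has 30 + 21 + 16 + 14 + 6 − 4 = 83; the blank must be 104 − 83 = 21.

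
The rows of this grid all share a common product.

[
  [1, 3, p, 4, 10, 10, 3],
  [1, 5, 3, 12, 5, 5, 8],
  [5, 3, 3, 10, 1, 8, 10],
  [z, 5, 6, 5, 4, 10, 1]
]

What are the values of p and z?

Rows 2 and 3 each multiply to 36000, so every row has product 36000.
Row 1: 1×3×4×10×10×3 = 3600, so the missing entry is 36000 ÷ 3600 = 10.
Row 4: 5×6×5×4×10×1 = 6000, so the missing entry is 36000 ÷ 6000 = 6.

p = 10, z = 6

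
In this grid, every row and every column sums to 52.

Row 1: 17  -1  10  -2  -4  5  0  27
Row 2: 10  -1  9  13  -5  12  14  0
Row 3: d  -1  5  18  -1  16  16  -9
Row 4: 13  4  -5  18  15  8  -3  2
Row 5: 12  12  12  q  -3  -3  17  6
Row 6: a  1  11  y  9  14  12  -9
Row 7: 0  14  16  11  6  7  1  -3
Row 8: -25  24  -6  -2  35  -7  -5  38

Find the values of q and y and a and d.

q = -1, y = -3, a = 17, d = 8

The known cells in row 3 total 44, leaving 52 − 44 = 8 for the blank.
The known cells in column 1 total 35, leaving 52 − 35 = 17 for the blank.
The known cells in row 6 total 55, leaving 52 − 55 = -3 for the blank.
The known cells in row 5 total 53, leaving 52 − 53 = -1 for the blank.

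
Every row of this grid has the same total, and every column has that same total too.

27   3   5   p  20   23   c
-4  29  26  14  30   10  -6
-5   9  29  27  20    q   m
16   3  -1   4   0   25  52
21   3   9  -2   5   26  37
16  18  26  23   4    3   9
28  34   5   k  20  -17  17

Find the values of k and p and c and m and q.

Rows 2 and 4 both sum to 99, so that's the common total.
Row 7: 28 + 34 + 5 + 20 − 17 + 17 = 87, so its missing entry is 99 − 87 = 12.
Column 4: 14 + 27 + 4 − 2 + 23 + 12 = 78, so its missing entry is 99 − 78 = 21.
Row 1: 27 + 3 + 5 + 21 + 20 + 23 = 99, so its missing entry is 99 − 99 = 0.
Column 7: 0 − 6 + 52 + 37 + 9 + 17 = 109, so its missing entry is 99 − 109 = -10.
Row 3: -5 + 9 + 29 + 27 + 20 − 10 = 70, so its missing entry is 99 − 70 = 29.

k = 12, p = 21, c = 0, m = -10, q = 29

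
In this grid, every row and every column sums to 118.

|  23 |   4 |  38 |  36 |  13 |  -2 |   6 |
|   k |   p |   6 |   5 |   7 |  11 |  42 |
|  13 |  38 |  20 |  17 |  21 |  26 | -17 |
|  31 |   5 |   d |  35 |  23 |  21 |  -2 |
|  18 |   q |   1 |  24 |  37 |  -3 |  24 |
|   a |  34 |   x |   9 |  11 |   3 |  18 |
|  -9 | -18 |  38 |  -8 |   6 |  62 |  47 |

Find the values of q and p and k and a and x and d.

Row 4 has 31 + 5 + 35 + 23 + 21 − 2 = 113; the blank must be 118 − 113 = 5.
Row 5 has 18 + 1 + 24 + 37 − 3 + 24 = 101; the blank must be 118 − 101 = 17.
Column 2 has 4 + 38 + 5 + 17 + 34 − 18 = 80; the blank must be 118 − 80 = 38.
Row 2 has 38 + 6 + 5 + 7 + 11 + 42 = 109; the blank must be 118 − 109 = 9.
Column 1 has 23 + 9 + 13 + 31 + 18 − 9 = 85; the blank must be 118 − 85 = 33.
Row 6 has 33 + 34 + 9 + 11 + 3 + 18 = 108; the blank must be 118 − 108 = 10.

q = 17, p = 38, k = 9, a = 33, x = 10, d = 5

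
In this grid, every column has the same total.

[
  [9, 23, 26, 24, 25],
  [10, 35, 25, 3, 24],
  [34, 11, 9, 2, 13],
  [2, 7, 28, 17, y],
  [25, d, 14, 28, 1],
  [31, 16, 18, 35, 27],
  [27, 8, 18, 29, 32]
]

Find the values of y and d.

Column 1 sums to 138 and so does column 3; that's the common total.
In column 5 the known cells total 122, leaving 138 − 122 = 16.
In column 2 the known cells total 100, leaving 138 − 100 = 38.

y = 16, d = 38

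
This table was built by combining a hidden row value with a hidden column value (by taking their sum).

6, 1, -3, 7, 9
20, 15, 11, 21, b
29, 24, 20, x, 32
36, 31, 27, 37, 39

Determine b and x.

b = 23, x = 30

The difference between any two rows is the same in every column — this is an addition table with the headers hidden.
Row 2 minus row 1 is 11 − (-3) = 14, so its entry in column 5 is 9 + 14 = 23.
Row 3 minus row 1 is 20 − (-3) = 23, so its entry in column 4 is 7 + 23 = 30.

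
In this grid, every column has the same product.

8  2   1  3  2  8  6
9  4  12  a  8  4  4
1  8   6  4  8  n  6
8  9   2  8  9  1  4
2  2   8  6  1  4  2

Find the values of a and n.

a = 2, n = 9

Columns 3 and 7 each multiply to 1152, so every column has product 1152.
Column 4: 3×4×8×6 = 576, so the missing entry is 1152 ÷ 576 = 2.
Column 6: 8×4×1×4 = 128, so the missing entry is 1152 ÷ 128 = 9.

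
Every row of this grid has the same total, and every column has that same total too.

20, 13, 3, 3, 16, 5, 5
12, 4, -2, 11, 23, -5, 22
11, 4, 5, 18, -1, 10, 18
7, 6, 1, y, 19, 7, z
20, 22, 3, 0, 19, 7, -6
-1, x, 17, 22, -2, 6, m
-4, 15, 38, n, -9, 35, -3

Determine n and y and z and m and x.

Rows 1 and 2 both sum to 65, so that's the common total.
The known cells in column 2 total 64, leaving 65 − 64 = 1 for the blank.
The known cells in row 6 total 43, leaving 65 − 43 = 22 for the blank.
The known cells in column 7 total 58, leaving 65 − 58 = 7 for the blank.
The known cells in row 4 total 47, leaving 65 − 47 = 18 for the blank.
The known cells in row 7 total 72, leaving 65 − 72 = -7 for the blank.

n = -7, y = 18, z = 7, m = 22, x = 1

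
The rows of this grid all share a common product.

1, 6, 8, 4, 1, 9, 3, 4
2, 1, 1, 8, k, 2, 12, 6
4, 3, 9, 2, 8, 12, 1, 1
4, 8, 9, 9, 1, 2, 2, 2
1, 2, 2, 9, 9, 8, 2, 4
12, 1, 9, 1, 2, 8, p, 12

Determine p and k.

p = 1, k = 9

Rows 1 and 3 each multiply to 20736, so every row has product 20736.
Row 6: 12×1×9×1×2×8×12 = 20736, so the missing entry is 20736 ÷ 20736 = 1.
Row 2: 2×1×1×8×2×12×6 = 2304, so the missing entry is 20736 ÷ 2304 = 9.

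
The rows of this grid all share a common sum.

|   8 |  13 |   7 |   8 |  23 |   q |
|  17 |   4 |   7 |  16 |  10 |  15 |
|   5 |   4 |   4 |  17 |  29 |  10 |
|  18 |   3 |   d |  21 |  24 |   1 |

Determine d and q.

Row 2 sums to 69 and so does row 3; that's the common total.
In row 4 the known cells total 67, leaving 69 − 67 = 2.
In row 1 the known cells total 59, leaving 69 − 59 = 10.

d = 2, q = 10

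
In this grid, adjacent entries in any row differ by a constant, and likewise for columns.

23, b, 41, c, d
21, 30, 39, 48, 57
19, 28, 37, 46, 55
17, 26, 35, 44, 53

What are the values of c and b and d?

c = 50, b = 32, d = 59

Along each row the entries change by 9 per step; down each column they change by -2.
Row 1: from 23 at column 1, stepping by 9 to column 4 gives 50.
Row 1: from 23 at column 1, stepping by 9 to column 2 gives 32.
Row 1: from 23 at column 1, stepping by 9 to column 5 gives 59.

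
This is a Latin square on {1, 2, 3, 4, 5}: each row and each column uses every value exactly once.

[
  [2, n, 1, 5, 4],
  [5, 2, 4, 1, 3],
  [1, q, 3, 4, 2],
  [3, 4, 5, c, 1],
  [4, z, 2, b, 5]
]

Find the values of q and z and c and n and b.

For row 1, column 2: row 1 already has {1, 2, 4, 5}; that leaves 3.
At (row 3, col 2): row 3 already has {1, 2, 3, 4}, so the value is 5.
For row 4, column 4: row 4 already has {1, 3, 4, 5}; that leaves 2.
For row 5, column 4: column 4 already has {1, 2, 4, 5}; that leaves 3.
At (row 5, col 2): row 5 already has {2, 3, 4, 5}, so the value is 1.

q = 5, z = 1, c = 2, n = 3, b = 3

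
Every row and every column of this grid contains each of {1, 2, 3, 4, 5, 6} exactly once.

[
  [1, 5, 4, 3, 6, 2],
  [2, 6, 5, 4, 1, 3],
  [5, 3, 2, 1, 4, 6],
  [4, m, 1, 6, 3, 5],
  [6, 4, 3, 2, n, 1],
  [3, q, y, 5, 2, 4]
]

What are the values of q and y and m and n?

q = 1, y = 6, m = 2, n = 5

At (row 4, col 2): row 4 already has {1, 3, 4, 5, 6}, so the value is 2.
For row 6, column 2: column 2 already has {2, 3, 4, 5, 6}; that leaves 1.
For row 5, column 5: row 5 already has {1, 2, 3, 4, 6}; that leaves 5.
Cell (6,3): row 6 already has {1, 2, 3, 4, 5} → 6.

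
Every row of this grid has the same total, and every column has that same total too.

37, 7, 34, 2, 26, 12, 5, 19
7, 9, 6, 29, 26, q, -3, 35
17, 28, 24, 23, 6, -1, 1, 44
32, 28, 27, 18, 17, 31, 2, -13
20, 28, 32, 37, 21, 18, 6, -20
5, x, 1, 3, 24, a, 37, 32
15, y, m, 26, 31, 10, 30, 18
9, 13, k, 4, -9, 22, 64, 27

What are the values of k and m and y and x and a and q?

k = 12, m = 6, y = 6, x = 23, a = 17, q = 33

Rows 1 and 3 both sum to 142, so that's the common total.
Row 2: 7 + 9 + 6 + 29 + 26 − 3 + 35 = 109, so its missing entry is 142 − 109 = 33.
Column 6: 12 + 33 − 1 + 31 + 18 + 10 + 22 = 125, so its missing entry is 142 − 125 = 17.
Row 6: 5 + 1 + 3 + 24 + 17 + 37 + 32 = 119, so its missing entry is 142 − 119 = 23.
Column 2: 7 + 9 + 28 + 28 + 28 + 23 + 13 = 136, so its missing entry is 142 − 136 = 6.
Row 7: 15 + 6 + 26 + 31 + 10 + 30 + 18 = 136, so its missing entry is 142 − 136 = 6.
Row 8: 9 + 13 + 4 − 9 + 22 + 64 + 27 = 130, so its missing entry is 142 − 130 = 12.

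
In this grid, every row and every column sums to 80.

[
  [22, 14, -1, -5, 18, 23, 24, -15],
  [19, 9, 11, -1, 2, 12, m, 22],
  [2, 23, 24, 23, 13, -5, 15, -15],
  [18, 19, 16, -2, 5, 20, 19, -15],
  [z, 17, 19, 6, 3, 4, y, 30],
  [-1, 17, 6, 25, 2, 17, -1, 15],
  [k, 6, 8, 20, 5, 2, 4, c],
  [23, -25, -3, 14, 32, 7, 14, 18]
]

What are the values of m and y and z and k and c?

m = 6, y = -1, z = 2, k = -5, c = 40

Column 8 has -15 + 22 − 15 − 15 + 30 + 15 + 18 = 40; the blank must be 80 − 40 = 40.
Row 7 has 6 + 8 + 20 + 5 + 2 + 4 + 40 = 85; the blank must be 80 − 85 = -5.
Column 1 has 22 + 19 + 2 + 18 − 1 − 5 + 23 = 78; the blank must be 80 − 78 = 2.
Row 5 has 2 + 17 + 19 + 6 + 3 + 4 + 30 = 81; the blank must be 80 − 81 = -1.
Row 2 has 19 + 9 + 11 − 1 + 2 + 12 + 22 = 74; the blank must be 80 − 74 = 6.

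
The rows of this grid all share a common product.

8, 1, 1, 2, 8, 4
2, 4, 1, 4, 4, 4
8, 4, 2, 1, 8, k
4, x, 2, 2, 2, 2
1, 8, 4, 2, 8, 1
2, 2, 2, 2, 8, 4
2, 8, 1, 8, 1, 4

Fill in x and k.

x = 8, k = 1

Rows 2 and 6 each multiply to 512, so every row has product 512.
Row 4: 4×2×2×2×2 = 64, so the missing entry is 512 ÷ 64 = 8.
Row 3: 8×4×2×1×8 = 512, so the missing entry is 512 ÷ 512 = 1.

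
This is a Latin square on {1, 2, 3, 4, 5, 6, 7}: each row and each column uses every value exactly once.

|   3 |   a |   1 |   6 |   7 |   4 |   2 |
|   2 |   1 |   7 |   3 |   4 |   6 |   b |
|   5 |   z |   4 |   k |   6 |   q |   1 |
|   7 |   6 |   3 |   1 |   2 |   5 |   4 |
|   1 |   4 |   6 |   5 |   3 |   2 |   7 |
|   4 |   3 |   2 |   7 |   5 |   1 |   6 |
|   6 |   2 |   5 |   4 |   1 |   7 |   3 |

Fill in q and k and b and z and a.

q = 3, k = 2, b = 5, z = 7, a = 5

Cell (1,2): row 1 already has {1, 2, 3, 4, 6, 7} → 5.
For row 3, column 2: column 2 already has {1, 2, 3, 4, 5, 6}; that leaves 7.
At (row 3, col 4): column 4 already has {1, 3, 4, 5, 6, 7}, so the value is 2.
At (row 2, col 7): row 2 already has {1, 2, 3, 4, 6, 7}, so the value is 5.
At (row 3, col 6): row 3 already has {1, 2, 4, 5, 6, 7}, so the value is 3.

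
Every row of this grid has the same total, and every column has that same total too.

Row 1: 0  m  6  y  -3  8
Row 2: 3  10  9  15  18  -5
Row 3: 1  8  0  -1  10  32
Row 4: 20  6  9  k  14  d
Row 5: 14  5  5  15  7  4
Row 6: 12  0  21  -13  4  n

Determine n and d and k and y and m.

n = 26, d = -15, k = 16, y = 18, m = 21

Rows 2 and 3 both sum to 50, so that's the common total.
Column 2 has 10 + 8 + 6 + 5 + 0 = 29; the blank must be 50 − 29 = 21.
Row 6 has 12 + 0 + 21 − 13 + 4 = 24; the blank must be 50 − 24 = 26.
Row 1 has 0 + 21 + 6 − 3 + 8 = 32; the blank must be 50 − 32 = 18.
Column 4 has 18 + 15 − 1 + 15 − 13 = 34; the blank must be 50 − 34 = 16.
Row 4 has 20 + 6 + 9 + 16 + 14 = 65; the blank must be 50 − 65 = -15.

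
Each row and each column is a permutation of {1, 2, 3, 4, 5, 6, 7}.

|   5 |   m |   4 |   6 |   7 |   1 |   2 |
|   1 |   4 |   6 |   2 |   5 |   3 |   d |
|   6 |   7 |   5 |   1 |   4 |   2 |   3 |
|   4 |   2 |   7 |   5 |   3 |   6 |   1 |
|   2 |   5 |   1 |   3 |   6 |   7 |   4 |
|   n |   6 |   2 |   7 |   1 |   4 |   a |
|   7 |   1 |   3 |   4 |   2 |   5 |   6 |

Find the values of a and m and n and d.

a = 5, m = 3, n = 3, d = 7

For row 1, column 2: row 1 already has {1, 2, 4, 5, 6, 7}; that leaves 3.
Cell (2,7): row 2 already has {1, 2, 3, 4, 5, 6} → 7.
For row 6, column 1: column 1 already has {1, 2, 4, 5, 6, 7}; that leaves 3.
For row 6, column 7: row 6 already has {1, 2, 3, 4, 6, 7}; that leaves 5.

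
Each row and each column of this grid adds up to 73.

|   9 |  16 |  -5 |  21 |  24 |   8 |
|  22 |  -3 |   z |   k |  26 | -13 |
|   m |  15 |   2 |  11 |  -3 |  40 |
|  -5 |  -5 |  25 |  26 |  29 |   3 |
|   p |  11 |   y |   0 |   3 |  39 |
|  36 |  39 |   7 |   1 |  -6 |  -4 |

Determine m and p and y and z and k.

m = 8, p = 3, y = 17, z = 27, k = 14

Row 3 has 15 + 2 + 11 − 3 + 40 = 65; the blank must be 73 − 65 = 8.
Column 1 has 9 + 22 + 8 − 5 + 36 = 70; the blank must be 73 − 70 = 3.
Row 5 has 3 + 11 + 0 + 3 + 39 = 56; the blank must be 73 − 56 = 17.
Column 3 has -5 + 2 + 25 + 17 + 7 = 46; the blank must be 73 − 46 = 27.
Row 2 has 22 − 3 + 27 + 26 − 13 = 59; the blank must be 73 − 59 = 14.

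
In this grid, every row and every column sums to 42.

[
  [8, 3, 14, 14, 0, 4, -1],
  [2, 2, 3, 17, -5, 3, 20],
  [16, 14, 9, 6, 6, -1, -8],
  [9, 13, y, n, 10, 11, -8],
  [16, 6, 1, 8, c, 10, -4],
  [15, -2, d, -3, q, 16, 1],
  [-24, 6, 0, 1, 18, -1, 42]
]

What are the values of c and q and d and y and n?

Row 5: 16 + 6 + 1 + 8 + 10 − 4 = 37, so its missing entry is 42 − 37 = 5.
Column 5: 0 − 5 + 6 + 10 + 5 + 18 = 34, so its missing entry is 42 − 34 = 8.
Column 4: 14 + 17 + 6 + 8 − 3 + 1 = 43, so its missing entry is 42 − 43 = -1.
Row 4: 9 + 13 − 1 + 10 + 11 − 8 = 34, so its missing entry is 42 − 34 = 8.
Row 6: 15 − 2 − 3 + 8 + 16 + 1 = 35, so its missing entry is 42 − 35 = 7.

c = 5, q = 8, d = 7, y = 8, n = -1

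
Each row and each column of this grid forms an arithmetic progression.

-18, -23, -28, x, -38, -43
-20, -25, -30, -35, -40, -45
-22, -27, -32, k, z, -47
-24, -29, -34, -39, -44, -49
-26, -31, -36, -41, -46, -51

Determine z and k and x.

z = -42, k = -37, x = -33

Along each row the entries change by -5 per step; down each column they change by -2.
Row 3: from -22 at column 1, stepping by -5 to column 5 gives -42.
Row 3: from -22 at column 1, stepping by -5 to column 4 gives -37.
Row 1: from -18 at column 1, stepping by -5 to column 4 gives -33.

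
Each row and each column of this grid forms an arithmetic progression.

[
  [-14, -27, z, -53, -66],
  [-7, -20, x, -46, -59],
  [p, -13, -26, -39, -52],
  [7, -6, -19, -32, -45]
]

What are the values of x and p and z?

Along each row the entries change by -13 per step; down each column they change by 7.
Row 2: from -7 at column 1, stepping by -13 to column 3 gives -33.
Row 3: from -13 at column 2, stepping by -13 to column 1 gives 0.
Row 1: from -14 at column 1, stepping by -13 to column 3 gives -40.

x = -33, p = 0, z = -40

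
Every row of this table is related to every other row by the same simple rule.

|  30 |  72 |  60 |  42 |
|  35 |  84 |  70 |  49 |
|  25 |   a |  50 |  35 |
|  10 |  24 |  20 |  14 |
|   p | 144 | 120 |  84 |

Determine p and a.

Each row is a constant multiple of every other row — this is a multiplication table with the headers hidden.
Row 5 is 120/60 = 2/1 times row 1, so its entry in column 1 is 30 × 2/1 = 60.
Row 3 is 50/60 = 5/6 times row 1, so its entry in column 2 is 72 × 5/6 = 60.

p = 60, a = 60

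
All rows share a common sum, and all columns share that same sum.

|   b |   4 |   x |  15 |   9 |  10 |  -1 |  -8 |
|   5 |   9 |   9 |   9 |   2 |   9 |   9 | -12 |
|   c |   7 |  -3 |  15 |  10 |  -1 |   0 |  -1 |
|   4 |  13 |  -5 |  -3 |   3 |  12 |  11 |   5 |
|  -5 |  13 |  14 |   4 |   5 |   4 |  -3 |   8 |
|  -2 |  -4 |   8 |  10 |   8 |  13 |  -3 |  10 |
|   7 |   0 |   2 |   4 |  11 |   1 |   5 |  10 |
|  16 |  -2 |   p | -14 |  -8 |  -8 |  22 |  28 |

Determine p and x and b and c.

Rows 2 and 4 both sum to 40, so that's the common total.
The known cells in row 3 total 27, leaving 40 − 27 = 13 for the blank.
The known cells in row 8 total 34, leaving 40 − 34 = 6 for the blank.
The known cells in column 3 total 31, leaving 40 − 31 = 9 for the blank.
The known cells in row 1 total 38, leaving 40 − 38 = 2 for the blank.

p = 6, x = 9, b = 2, c = 13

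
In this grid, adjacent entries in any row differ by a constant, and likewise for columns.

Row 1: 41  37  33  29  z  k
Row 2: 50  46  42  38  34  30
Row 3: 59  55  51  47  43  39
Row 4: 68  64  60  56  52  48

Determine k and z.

k = 21, z = 25

Along each row the entries change by -4 per step; down each column they change by 9.
Row 1: from 41 at column 1, stepping by -4 to column 6 gives 21.
Row 1: from 41 at column 1, stepping by -4 to column 5 gives 25.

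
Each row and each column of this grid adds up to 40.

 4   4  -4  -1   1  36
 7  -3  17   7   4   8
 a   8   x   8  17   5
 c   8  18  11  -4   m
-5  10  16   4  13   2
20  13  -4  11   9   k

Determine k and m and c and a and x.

k = -9, m = -2, c = 9, a = 5, x = -3

Row 6: 20 + 13 − 4 + 11 + 9 = 49, so its missing entry is 40 − 49 = -9.
Column 3: -4 + 17 + 18 + 16 − 4 = 43, so its missing entry is 40 − 43 = -3.
Row 3: 8 − 3 + 8 + 17 + 5 = 35, so its missing entry is 40 − 35 = 5.
Column 1: 4 + 7 + 5 − 5 + 20 = 31, so its missing entry is 40 − 31 = 9.
Row 4: 9 + 8 + 18 + 11 − 4 = 42, so its missing entry is 40 − 42 = -2.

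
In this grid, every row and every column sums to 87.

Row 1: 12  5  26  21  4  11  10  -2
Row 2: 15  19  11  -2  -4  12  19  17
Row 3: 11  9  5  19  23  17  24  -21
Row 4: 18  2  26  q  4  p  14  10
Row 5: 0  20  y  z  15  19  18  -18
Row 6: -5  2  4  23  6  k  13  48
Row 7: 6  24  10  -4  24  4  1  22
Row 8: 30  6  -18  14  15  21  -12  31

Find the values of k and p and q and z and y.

Row 6 has -5 + 2 + 4 + 23 + 6 + 13 + 48 = 91; the blank must be 87 − 91 = -4.
Column 3 has 26 + 11 + 5 + 26 + 4 + 10 − 18 = 64; the blank must be 87 − 64 = 23.
Row 5 has 0 + 20 + 23 + 15 + 19 + 18 − 18 = 77; the blank must be 87 − 77 = 10.
Column 4 has 21 − 2 + 19 + 10 + 23 − 4 + 14 = 81; the blank must be 87 − 81 = 6.
Row 4 has 18 + 2 + 26 + 6 + 4 + 14 + 10 = 80; the blank must be 87 − 80 = 7.

k = -4, p = 7, q = 6, z = 10, y = 23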